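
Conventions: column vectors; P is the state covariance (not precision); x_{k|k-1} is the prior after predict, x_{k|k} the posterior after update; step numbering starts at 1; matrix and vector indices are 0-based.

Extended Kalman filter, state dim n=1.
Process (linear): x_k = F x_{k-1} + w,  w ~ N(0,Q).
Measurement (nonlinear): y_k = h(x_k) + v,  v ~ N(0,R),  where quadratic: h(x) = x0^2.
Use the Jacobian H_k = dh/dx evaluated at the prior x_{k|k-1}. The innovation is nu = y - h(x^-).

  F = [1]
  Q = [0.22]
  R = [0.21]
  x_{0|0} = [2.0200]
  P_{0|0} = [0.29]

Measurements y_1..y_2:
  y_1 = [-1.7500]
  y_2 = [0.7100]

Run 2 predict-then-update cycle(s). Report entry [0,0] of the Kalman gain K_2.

step 1: x^-=[2.0200]  P^-=[0.5100]  H_jac=[4.0400]  S=[8.5340]  K=[0.2414]  nu=[-5.8304]  x^+=[0.6123]  P^+=[0.0125]
step 2: x^-=[0.6123]  P^-=[0.2325]  H_jac=[1.2247]  S=[0.5588]  K=[0.5097]  nu=[0.3350]  x^+=[0.7831]  P^+=[0.0874]

K[0,0] = 0.5097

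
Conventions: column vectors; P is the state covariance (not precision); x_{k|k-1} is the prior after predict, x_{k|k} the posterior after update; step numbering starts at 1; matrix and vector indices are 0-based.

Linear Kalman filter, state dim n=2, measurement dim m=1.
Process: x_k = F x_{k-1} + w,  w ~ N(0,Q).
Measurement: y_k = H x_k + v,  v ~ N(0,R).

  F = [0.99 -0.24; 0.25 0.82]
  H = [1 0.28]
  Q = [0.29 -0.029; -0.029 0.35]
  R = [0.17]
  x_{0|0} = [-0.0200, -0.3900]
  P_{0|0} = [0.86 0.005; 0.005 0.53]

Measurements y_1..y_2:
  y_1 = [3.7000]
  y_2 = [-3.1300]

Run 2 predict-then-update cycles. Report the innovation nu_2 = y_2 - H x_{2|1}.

innov = [-6.4501]

step 1: x^-=[0.0738, -0.3248]  P^-=[1.1610 0.0833; 0.0833 0.7622]  S=[1.4374]  K=[0.8239; 0.2064]  nu=[3.7171]  x^+=[3.1365, 0.4425]  P^+=[0.1852 -0.1612; -0.1612 0.7009]
step 2: x^-=[2.9989, 1.1470]  P^-=[0.5885 -0.2423; -0.2423 0.7668]  S=[0.6829]  K=[0.7624; -0.0404]  nu=[-6.4501]  x^+=[-1.9184, 1.4073]  P^+=[0.1916 -0.2213; -0.2213 0.7657]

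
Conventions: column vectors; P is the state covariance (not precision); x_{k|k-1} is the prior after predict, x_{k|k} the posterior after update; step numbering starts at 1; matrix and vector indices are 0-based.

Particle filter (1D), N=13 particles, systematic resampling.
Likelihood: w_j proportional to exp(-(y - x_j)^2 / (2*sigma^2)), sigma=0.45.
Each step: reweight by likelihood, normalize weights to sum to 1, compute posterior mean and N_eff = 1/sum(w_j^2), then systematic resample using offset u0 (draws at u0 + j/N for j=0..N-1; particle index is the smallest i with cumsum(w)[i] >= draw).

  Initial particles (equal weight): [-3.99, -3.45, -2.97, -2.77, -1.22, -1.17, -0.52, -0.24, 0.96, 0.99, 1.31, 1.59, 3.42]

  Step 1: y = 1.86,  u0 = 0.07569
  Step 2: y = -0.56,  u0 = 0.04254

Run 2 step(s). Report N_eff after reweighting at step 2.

step 1: w=[0.0000, 0.0000, 0.0000, 0.0000, 0.0000, 0.0000, 0.0000, 0.0000, 0.0845, 0.0964, 0.2959, 0.5217, 0.0015]  mean=1.3989  Neff=2.6587  idx=[8, 9, 10, 10, 10, 10, 11, 11, 11, 11, 11, 11, 12]
step 2: w=[0.4926, 0.3924, 0.0263, 0.0263, 0.0263, 0.0263, 0.0016, 0.0016, 0.0016, 0.0016, 0.0016, 0.0016, 0.0000]  mean=1.0148  Neff=2.5039  idx=[0, 0, 0, 0, 0, 0, 1, 1, 1, 1, 1, 2, 5]

N_eff = 2.5039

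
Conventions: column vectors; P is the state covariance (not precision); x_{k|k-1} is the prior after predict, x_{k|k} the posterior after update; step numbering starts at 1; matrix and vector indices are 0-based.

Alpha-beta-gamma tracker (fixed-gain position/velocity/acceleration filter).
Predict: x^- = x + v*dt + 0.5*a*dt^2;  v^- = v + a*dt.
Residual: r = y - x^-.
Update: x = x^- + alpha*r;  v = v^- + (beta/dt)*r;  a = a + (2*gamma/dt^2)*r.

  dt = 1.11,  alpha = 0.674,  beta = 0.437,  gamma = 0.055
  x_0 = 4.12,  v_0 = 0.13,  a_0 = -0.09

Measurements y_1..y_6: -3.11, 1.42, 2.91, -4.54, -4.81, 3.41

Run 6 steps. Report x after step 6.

step 1: x_pred=4.2089  r=-7.3189  x^+=-0.7241  v^+=-2.8513  a^+=-0.7434
step 2: x_pred=-4.3470  r=5.7670  x^+=-0.4600  v^+=-1.4061  a^+=-0.2286
step 3: x_pred=-2.1616  r=5.0716  x^+=1.2567  v^+=0.3369  a^+=0.2242
step 4: x_pred=1.7688  r=-6.3088  x^+=-2.4833  v^+=-1.8979  a^+=-0.3390
step 5: x_pred=-4.7989  r=-0.0111  x^+=-4.8064  v^+=-2.2786  a^+=-0.3400
step 6: x_pred=-7.5451  r=10.9551  x^+=-0.1614  v^+=1.6569  a^+=0.6381

x_post = -0.1614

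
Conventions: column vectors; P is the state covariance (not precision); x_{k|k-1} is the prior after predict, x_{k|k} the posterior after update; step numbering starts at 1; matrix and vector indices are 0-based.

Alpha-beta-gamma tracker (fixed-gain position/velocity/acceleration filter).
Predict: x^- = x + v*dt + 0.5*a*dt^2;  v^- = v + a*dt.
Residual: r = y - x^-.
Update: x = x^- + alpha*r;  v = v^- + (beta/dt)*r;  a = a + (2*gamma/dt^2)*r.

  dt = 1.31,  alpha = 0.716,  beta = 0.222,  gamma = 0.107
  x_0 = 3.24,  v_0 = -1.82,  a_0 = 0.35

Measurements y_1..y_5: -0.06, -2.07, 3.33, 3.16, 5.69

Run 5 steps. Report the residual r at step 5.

step 1: x_pred=1.1561  r=-1.2161  x^+=0.2854  v^+=-1.5676  a^+=0.1983
step 2: x_pred=-1.5980  r=-0.4720  x^+=-1.9359  v^+=-1.3877  a^+=0.1395
step 3: x_pred=-3.6342  r=6.9642  x^+=1.3522  v^+=-0.0248  a^+=1.0079
step 4: x_pred=2.1845  r=0.9755  x^+=2.8830  v^+=1.4609  a^+=1.1296
step 5: x_pred=5.7659  r=-0.0759  x^+=5.7116  v^+=2.9278  a^+=1.1201

resid = -0.0759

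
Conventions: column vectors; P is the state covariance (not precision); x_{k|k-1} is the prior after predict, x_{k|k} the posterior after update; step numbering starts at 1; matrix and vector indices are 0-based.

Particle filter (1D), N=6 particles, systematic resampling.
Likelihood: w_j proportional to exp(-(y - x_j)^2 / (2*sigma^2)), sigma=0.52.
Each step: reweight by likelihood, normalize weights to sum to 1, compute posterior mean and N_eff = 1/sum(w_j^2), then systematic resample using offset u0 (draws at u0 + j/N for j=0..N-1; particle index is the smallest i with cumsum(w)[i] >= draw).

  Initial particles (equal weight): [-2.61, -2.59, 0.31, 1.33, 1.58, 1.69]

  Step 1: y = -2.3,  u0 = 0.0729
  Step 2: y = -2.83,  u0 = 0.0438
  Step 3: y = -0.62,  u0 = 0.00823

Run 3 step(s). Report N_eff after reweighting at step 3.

N_eff = 5.9681

step 1: w=[0.4945, 0.5055, 0.0000, 0.0000, 0.0000, 0.0000]  mean=-2.5999  Neff=1.9998  idx=[0, 0, 0, 1, 1, 1]
step 2: w=[0.1681, 0.1681, 0.1681, 0.1652, 0.1652, 0.1652]  mean=-2.6001  Neff=5.9996  idx=[0, 1, 2, 3, 4, 5]
step 3: w=[0.1545, 0.1545, 0.1545, 0.1788, 0.1788, 0.1788]  mean=-2.5993  Neff=5.9681  idx=[0, 1, 2, 3, 4, 5]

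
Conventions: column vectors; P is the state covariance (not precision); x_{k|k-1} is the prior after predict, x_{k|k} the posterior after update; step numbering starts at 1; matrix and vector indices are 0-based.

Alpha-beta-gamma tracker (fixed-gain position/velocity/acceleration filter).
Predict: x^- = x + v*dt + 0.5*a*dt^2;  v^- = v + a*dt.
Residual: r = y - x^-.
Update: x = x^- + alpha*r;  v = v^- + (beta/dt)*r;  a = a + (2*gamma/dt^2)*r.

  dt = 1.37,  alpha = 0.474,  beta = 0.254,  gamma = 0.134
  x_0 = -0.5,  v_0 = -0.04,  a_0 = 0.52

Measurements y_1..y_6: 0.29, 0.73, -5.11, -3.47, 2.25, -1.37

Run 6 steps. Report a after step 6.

step 1: x_pred=-0.0668  r=0.3568  x^+=0.1023  v^+=0.7386  a^+=0.5709
step 2: x_pred=1.6499  r=-0.9199  x^+=1.2139  v^+=1.3502  a^+=0.4396
step 3: x_pred=3.4762  r=-8.5862  x^+=-0.5937  v^+=0.3605  a^+=-0.7864
step 4: x_pred=-0.8377  r=-2.6323  x^+=-2.0854  v^+=-1.2049  a^+=-1.1623
step 5: x_pred=-4.8269  r=7.0769  x^+=-1.4724  v^+=-1.4851  a^+=-0.1518
step 6: x_pred=-3.6495  r=2.2795  x^+=-2.5690  v^+=-1.2705  a^+=0.1737

a_post = 0.1737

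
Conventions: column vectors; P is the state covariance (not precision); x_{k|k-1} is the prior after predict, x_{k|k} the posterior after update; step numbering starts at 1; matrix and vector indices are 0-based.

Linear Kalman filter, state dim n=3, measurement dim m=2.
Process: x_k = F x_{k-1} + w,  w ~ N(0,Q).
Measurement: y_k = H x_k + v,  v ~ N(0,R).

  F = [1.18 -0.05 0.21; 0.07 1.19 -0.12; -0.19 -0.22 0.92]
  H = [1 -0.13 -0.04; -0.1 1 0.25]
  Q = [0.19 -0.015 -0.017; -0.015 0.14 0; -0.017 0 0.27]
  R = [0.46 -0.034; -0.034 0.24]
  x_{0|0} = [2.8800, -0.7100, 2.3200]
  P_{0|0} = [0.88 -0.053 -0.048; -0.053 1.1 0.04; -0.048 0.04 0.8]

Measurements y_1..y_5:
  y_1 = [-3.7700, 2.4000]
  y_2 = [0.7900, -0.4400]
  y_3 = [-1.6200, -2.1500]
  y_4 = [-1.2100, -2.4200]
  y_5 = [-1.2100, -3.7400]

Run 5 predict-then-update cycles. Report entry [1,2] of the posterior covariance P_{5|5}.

step 1: x^-=[3.9211, -0.9217, 1.7434]  P^-=[1.4350 -0.0858 -0.0883; -0.0858 1.6941 -0.3345; -0.0883 -0.3345 1.0283]  S=[1.9511 -0.4931; -0.4931 1.8670]  K=[0.7597 0.0660; 0.0741 0.8868; -0.0571 -0.0519]  nu=[-7.7412, 3.2780]  x^+=[-1.7432, 1.4114, 2.0157]  P^+=[0.3503 0.0297 -0.0185; 0.0297 0.2801 -0.2673; -0.0185 -0.2673 1.0198]
step 2: x^-=[-1.7043, 1.3156, 1.8752]  P^-=[0.7164 -0.0529 0.1025; -0.0529 0.6346 -0.4991; 0.1025 -0.4991 1.2765]  S=[1.1896 -0.1923; -0.1923 0.7175]  K=[0.6087 0.0252; 0.0199 0.7233; 0.0574 -0.2497]  nu=[2.7403, -2.3948]  x^+=[-0.0967, -0.3622, 2.6303]  P^+=[0.2812 0.0044 0.0365; 0.0044 0.2643 -0.3638; 0.0365 -0.3638 1.2224]
step 3: x^-=[0.4563, -0.7534, 2.5179]  P^-=[0.6613 -0.1299 0.2296; -0.1299 0.6373 -0.6137; 0.2296 -0.6137 1.4624]  S=[1.1434 -0.2264; -0.2264 0.6830]  K=[0.5831 -0.0097; -0.0220 0.7202; 0.1508 -0.3468]  nu=[-2.0735, -1.9805]  x^+=[-0.7336, -2.1340, 2.8922]  P^+=[0.2698 -0.0153 0.0807; -0.0153 0.2753 -0.4129; 0.0807 -0.4129 1.3306]
step 4: x^-=[-0.1516, -2.9379, 3.2697]  P^-=[0.6755 -0.1800 0.3089; -0.1800 0.6644 -0.6748; 0.3089 -0.6748 1.5570]  S=[1.1643 -0.2585; -0.2585 0.6916]  K=[0.5834 -0.0283; -0.0444 0.7261; 0.2024 -0.3820]  nu=[-1.3095, -0.3147]  x^+=[-0.9067, -3.1082, 3.1249]  P^+=[0.2702 -0.0258 0.1049; -0.0258 0.2807 -0.4302; 0.1049 -0.4302 1.3684]
step 5: x^-=[-0.2583, -4.1373, 3.7310]  P^-=[0.6913 -0.2034 0.3457; -0.2034 0.6754 -0.6951; 0.3457 -0.6951 1.5869]  S=[1.1832 -0.2747; -0.2747 0.6973]  K=[0.5866 -0.0359; -0.0538 0.7273; 0.2246 -0.3890]  nu=[-1.3403, -0.5613]  x^+=[-1.0243, -4.4734, 3.6483]  P^+=[0.2717 -0.0302 0.1152; -0.0302 0.2816 -0.4329; 0.1152 -0.4329 1.3737]

P_post[1,2] = -0.4329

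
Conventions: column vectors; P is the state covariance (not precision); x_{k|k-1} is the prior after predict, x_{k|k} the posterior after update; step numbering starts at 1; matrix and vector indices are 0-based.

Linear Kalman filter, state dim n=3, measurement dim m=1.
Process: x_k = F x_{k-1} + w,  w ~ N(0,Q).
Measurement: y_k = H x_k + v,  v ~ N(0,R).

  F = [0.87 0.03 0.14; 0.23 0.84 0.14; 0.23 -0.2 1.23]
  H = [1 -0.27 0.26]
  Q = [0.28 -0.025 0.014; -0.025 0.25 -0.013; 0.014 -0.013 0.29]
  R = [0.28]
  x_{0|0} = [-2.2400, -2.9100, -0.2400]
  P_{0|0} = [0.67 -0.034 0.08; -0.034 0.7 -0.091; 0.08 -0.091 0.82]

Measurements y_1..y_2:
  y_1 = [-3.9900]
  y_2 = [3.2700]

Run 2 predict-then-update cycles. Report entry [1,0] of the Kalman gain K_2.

step 1: x^-=[-2.0697, -2.9932, -0.2284]  P^-=[0.8208 0.1189 0.3781; 0.1189 0.7660 -0.0252; 0.3781 -0.0252 1.6872]  S=[1.4066]  K=[0.6306; -0.0672; 0.5855]  nu=[-2.6691]  x^+=[-3.7528, -2.8140, -1.7912]  P^+=[0.2615 0.1785 -0.1412; 0.1785 0.7597 0.0301; -0.1412 0.0301 1.2049]
step 2: x^-=[-3.6001, -3.4776, -2.5035]  P^-=[0.4774 0.1837 0.0840; 0.1837 0.8904 0.0927; 0.0840 0.0927 2.0461]  S=[0.8921]  K=[0.5040; -0.0366; 0.6625]  nu=[6.5820]  x^+=[-0.2826, -3.7185, 1.8568]  P^+=[0.2508 0.2001 -0.2138; 0.2001 0.8893 0.1143; -0.2138 0.1143 1.6546]

K[1,0] = -0.0366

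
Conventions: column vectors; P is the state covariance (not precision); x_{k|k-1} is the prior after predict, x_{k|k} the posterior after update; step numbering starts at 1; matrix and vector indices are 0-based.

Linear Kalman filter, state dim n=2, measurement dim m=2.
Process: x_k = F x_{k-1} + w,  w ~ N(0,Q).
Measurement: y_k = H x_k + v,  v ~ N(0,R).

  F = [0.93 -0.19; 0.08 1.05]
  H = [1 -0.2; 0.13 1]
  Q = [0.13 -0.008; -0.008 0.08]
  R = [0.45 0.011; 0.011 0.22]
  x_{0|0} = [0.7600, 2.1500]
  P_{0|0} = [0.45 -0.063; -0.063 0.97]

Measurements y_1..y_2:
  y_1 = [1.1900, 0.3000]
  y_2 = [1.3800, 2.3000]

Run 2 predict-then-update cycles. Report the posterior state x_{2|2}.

step 1: x^-=[0.2983, 2.3183]  P^-=[0.5765 -0.2286; -0.2286 1.1417]  S=[1.1636 -0.3651; -0.3651 1.3120]  K=[0.5456 0.0347; -0.1389 0.8089]  nu=[1.3554, -2.0571]  x^+=[0.9664, 0.4661]  P^+=[0.2423 -0.0179; -0.0179 0.1788]
step 2: x^-=[0.8102, 0.5667]  P^-=[0.3524 -0.0428; -0.0428 0.2756]  S=[0.8305 -0.0400; -0.0400 0.4904]  K=[0.4366 0.0417; -0.0918 0.5431]  nu=[0.6831, 1.6280]  x^+=[1.1764, 1.3882]  P^+=[0.1947 -0.0113; -0.0113 0.1200]

x_post = [1.1764, 1.3882]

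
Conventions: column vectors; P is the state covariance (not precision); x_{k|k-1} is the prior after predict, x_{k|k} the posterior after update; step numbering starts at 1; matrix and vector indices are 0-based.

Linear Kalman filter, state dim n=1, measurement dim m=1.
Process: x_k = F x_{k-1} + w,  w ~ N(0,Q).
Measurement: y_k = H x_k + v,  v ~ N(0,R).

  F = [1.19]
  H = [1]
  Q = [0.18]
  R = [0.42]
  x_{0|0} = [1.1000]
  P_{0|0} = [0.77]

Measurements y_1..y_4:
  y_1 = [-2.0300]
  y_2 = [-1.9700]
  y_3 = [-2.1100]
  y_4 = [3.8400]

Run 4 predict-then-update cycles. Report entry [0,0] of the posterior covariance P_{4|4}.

step 1: x^-=[1.3090]  P^-=[1.2704]  S=[1.6904]  K=[0.7515]  nu=[-3.3390]  x^+=[-1.2004]  P^+=[0.3156]
step 2: x^-=[-1.4285]  P^-=[0.6270]  S=[1.0470]  K=[0.5988]  nu=[-0.5415]  x^+=[-1.7528]  P^+=[0.2515]
step 3: x^-=[-2.0858]  P^-=[0.5362]  S=[0.9562]  K=[0.5607]  nu=[-0.0242]  x^+=[-2.0994]  P^+=[0.2355]
step 4: x^-=[-2.4982]  P^-=[0.5135]  S=[0.9335]  K=[0.5501]  nu=[6.3382]  x^+=[0.9883]  P^+=[0.2310]

P_post[0,0] = 0.2310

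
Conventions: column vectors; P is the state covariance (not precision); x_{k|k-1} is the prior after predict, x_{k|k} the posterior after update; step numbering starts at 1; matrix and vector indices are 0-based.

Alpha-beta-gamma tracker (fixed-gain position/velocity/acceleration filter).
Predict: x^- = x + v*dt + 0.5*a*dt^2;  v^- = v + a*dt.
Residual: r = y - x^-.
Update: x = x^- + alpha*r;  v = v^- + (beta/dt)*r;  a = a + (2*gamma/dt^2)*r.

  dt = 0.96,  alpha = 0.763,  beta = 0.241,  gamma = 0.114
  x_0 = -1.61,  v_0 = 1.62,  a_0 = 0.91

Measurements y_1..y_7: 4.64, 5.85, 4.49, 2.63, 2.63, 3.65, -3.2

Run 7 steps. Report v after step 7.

v_post = -5.8505

step 1: x_pred=0.3645  r=4.2755  x^+=3.6267  v^+=3.5669  a^+=1.9677
step 2: x_pred=7.9577  r=-2.1077  x^+=6.3495  v^+=4.9268  a^+=1.4463
step 3: x_pred=11.7457  r=-7.2557  x^+=6.2096  v^+=4.4938  a^+=-0.3487
step 4: x_pred=10.3629  r=-7.7329  x^+=4.4627  v^+=2.2177  a^+=-2.2618
step 5: x_pred=5.5495  r=-2.9195  x^+=3.3219  v^+=-0.6866  a^+=-2.9841
step 6: x_pred=1.2877  r=2.3623  x^+=3.0901  v^+=-2.9583  a^+=-2.3997
step 7: x_pred=-0.8556  r=-2.3444  x^+=-2.6444  v^+=-5.8505  a^+=-2.9797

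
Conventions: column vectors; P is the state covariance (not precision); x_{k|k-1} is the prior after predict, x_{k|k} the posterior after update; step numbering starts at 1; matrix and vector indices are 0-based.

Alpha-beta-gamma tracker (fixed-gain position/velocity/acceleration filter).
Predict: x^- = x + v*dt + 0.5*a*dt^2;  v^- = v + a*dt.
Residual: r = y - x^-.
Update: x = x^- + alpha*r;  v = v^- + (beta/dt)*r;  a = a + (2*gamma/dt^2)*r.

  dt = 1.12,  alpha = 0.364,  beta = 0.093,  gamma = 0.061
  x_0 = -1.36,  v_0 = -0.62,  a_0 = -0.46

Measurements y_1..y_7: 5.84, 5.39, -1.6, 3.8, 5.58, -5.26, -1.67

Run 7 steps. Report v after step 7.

v_post = 0.2566

step 1: x_pred=-2.3429  r=8.1829  x^+=0.6357  v^+=-0.4557  a^+=0.3359
step 2: x_pred=0.3359  r=5.0541  x^+=2.1756  v^+=0.3401  a^+=0.8274
step 3: x_pred=3.0754  r=-4.6754  x^+=1.3736  v^+=0.8786  a^+=0.3727
step 4: x_pred=2.5913  r=1.2087  x^+=3.0313  v^+=1.3963  a^+=0.4902
step 5: x_pred=4.9026  r=0.6774  x^+=5.1492  v^+=2.0016  a^+=0.5561
step 6: x_pred=7.7398  r=-12.9998  x^+=3.0079  v^+=1.5450  a^+=-0.7082
step 7: x_pred=4.2941  r=-5.9641  x^+=2.1232  v^+=0.2566  a^+=-1.2883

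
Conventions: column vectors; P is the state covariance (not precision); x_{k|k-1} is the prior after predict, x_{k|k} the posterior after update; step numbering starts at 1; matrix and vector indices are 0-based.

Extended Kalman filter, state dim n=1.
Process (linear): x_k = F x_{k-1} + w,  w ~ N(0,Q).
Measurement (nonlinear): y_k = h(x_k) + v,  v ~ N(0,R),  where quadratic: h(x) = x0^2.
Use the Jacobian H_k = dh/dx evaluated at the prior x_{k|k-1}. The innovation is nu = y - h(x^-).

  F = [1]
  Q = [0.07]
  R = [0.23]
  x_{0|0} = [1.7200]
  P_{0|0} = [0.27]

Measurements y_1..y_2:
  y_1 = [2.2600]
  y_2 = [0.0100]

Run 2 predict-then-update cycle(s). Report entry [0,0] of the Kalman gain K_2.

step 1: x^-=[1.7200]  P^-=[0.3400]  H_jac=[3.4400]  S=[4.2534]  K=[0.2750]  nu=[-0.6984]  x^+=[1.5280]  P^+=[0.0184]
step 2: x^-=[1.5280]  P^-=[0.0884]  H_jac=[3.0559]  S=[1.0554]  K=[0.2559]  nu=[-2.3246]  x^+=[0.9330]  P^+=[0.0193]

K[0,0] = 0.2559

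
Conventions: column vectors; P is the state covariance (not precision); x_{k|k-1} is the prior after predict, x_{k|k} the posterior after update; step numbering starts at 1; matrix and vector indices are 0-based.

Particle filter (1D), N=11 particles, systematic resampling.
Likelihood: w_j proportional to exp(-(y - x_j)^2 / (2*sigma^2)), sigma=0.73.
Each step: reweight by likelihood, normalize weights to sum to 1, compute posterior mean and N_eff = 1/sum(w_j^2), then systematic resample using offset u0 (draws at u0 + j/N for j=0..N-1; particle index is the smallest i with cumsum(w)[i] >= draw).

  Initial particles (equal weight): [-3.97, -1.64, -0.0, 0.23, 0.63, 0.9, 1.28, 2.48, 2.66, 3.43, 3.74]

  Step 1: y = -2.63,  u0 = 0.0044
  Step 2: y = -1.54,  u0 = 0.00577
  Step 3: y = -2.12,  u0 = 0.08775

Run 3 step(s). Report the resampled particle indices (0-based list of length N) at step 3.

step 1: w=[0.3164, 0.6801, 0.0026, 0.0008, 0.0001, 0.0000, 0.0000, 0.0000, 0.0000, 0.0000, 0.0000]  mean=-2.3713  Neff=1.7773  idx=[0, 0, 0, 0, 1, 1, 1, 1, 1, 1, 1]
step 2: w=[0.0006, 0.0006, 0.0006, 0.0006, 0.1425, 0.1425, 0.1425, 0.1425, 0.1425, 0.1425, 0.1425]  mean=-1.6453  Neff=7.0317  idx=[4, 4, 5, 5, 6, 7, 7, 8, 9, 9, 10]
step 3: w=[0.0909, 0.0909, 0.0909, 0.0909, 0.0909, 0.0909, 0.0909, 0.0909, 0.0909, 0.0909, 0.0909]  mean=-1.6400  Neff=11.0000  idx=[0, 1, 2, 3, 4, 5, 6, 7, 8, 9, 10]

resampled_idx = [0, 1, 2, 3, 4, 5, 6, 7, 8, 9, 10]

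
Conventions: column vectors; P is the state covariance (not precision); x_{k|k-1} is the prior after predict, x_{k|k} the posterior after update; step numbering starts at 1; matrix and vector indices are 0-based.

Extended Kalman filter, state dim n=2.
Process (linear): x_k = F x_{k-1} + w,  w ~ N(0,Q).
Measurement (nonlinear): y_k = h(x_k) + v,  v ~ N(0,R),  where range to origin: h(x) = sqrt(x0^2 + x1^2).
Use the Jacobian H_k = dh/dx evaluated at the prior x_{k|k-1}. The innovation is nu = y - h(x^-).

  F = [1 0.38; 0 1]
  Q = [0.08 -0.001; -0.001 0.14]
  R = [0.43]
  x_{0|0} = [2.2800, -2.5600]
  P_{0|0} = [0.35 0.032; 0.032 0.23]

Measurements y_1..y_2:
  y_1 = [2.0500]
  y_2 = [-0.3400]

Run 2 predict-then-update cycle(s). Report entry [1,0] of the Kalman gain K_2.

step 1: x^-=[1.3072, -2.5600]  P^-=[0.4875 0.1184; 0.1184 0.3700]  H_jac=[0.4548 -0.8906]  S=[0.7284]  K=[0.1596; -0.3785]  nu=[-0.8244]  x^+=[1.1756, -2.2480]  P^+=[0.4690 0.1624; 0.1624 0.2657]
step 2: x^-=[0.3214, -2.2480]  P^-=[0.7108 0.2624; 0.2624 0.4057]  H_jac=[0.1415 -0.9899]  S=[0.7683]  K=[-0.2071; -0.4744]  nu=[-2.6108]  x^+=[0.8621, -1.0094]  P^+=[0.6778 0.1869; 0.1869 0.2328]

K[1,0] = -0.4744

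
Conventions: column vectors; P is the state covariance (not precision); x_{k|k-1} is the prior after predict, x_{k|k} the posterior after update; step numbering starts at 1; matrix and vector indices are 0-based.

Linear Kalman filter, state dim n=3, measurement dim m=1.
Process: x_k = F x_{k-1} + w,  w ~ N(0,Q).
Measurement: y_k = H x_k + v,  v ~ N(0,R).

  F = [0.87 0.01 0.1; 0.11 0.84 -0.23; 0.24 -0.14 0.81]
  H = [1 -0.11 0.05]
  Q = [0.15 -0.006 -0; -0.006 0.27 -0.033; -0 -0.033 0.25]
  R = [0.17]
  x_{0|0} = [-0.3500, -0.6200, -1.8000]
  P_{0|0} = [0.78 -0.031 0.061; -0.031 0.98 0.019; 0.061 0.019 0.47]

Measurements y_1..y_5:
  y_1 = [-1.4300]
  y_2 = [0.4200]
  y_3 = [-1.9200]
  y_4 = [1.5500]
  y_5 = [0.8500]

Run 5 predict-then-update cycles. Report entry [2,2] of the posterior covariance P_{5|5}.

step 1: x^-=[-0.4907, -0.1453, -1.4552]  P^-=[0.7553 0.0334 0.2476; 0.0334 0.9796 -0.2054; 0.2476 -0.2054 0.6440]  S=[0.9584]  K=[0.7971; -0.0883; 0.3155]  nu=[-0.8825]  x^+=[-1.1942, -0.0674, -1.7336]  P^+=[0.1463 0.1009 0.0066; 0.1009 0.9722 -0.1787; 0.0066 -0.1787 0.5486]
step 2: x^-=[-1.2130, 0.2108, -1.6814]  P^-=[0.2688 0.0615 0.0674; 0.0615 1.0741 -0.3540; 0.0674 -0.3540 0.6737]  S=[0.4506]  K=[0.5891; -0.1649; 0.3107]  nu=[1.7402]  x^+=[-0.1879, -0.0762, -1.1407]  P^+=[0.1125 0.1053 -0.0151; 0.1053 1.0618 -0.3309; -0.0151 -0.3309 0.6302]
step 3: x^-=[-0.2783, 0.1777, -0.9583]  P^-=[0.2401 0.0521 0.0514; 0.0521 1.2020 -0.4890; 0.0514 -0.4890 0.7529]  S=[0.4256]  K=[0.5567; -0.2458; 0.3357]  nu=[-1.5743]  x^+=[-1.1547, 0.5645, -1.4868]  P^+=[0.1082 0.1103 -0.0281; 0.1103 1.1763 -0.4539; -0.0281 -0.4539 0.7049]
step 4: x^-=[-1.1476, 0.6892, -1.5605]  P^-=[0.2352 0.0470 0.0471; 0.0470 1.3358 -0.6037; 0.0471 -0.6037 0.8264]  S=[0.4244]  K=[0.5475; -0.3066; 0.3647]  nu=[2.8515]  x^+=[0.4135, -0.1852, -0.5205]  P^+=[0.1080 0.1182 -0.0377; 0.1182 1.2959 -0.5562; -0.0377 -0.5562 0.7699]
step 5: x^-=[0.3058, 0.0097, -0.2965]  P^-=[0.2339 0.0457 0.0448; 0.0457 1.4651 -0.7016; 0.0448 -0.7016 0.8903]  S=[0.4260]  K=[0.5426; -0.3533; 0.3908]  nu=[0.5601]  x^+=[0.6097, -0.1882, -0.0776]  P^+=[0.1085 0.1274 -0.0455; 0.1274 1.4119 -0.6428; -0.0455 -0.6428 0.8253]

P_post[2,2] = 0.8253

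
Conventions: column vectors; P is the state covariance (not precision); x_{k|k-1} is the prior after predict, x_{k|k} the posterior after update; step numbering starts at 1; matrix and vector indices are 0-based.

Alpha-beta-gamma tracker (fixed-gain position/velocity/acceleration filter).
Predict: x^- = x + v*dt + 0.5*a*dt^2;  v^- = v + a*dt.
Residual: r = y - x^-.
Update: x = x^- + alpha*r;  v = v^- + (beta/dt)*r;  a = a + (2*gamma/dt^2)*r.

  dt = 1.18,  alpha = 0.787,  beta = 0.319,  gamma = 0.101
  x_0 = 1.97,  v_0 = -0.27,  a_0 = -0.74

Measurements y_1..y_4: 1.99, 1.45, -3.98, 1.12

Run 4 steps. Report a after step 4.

step 1: x_pred=1.1362  r=0.8538  x^+=1.8081  v^+=-0.9124  a^+=-0.6161
step 2: x_pred=0.3026  r=1.1474  x^+=1.2056  v^+=-1.3292  a^+=-0.4497
step 3: x_pred=-0.6760  r=-3.3040  x^+=-3.2762  v^+=-2.7531  a^+=-0.9290
step 4: x_pred=-7.1716  r=8.2916  x^+=-0.6461  v^+=-1.6077  a^+=0.2739

a_post = 0.2739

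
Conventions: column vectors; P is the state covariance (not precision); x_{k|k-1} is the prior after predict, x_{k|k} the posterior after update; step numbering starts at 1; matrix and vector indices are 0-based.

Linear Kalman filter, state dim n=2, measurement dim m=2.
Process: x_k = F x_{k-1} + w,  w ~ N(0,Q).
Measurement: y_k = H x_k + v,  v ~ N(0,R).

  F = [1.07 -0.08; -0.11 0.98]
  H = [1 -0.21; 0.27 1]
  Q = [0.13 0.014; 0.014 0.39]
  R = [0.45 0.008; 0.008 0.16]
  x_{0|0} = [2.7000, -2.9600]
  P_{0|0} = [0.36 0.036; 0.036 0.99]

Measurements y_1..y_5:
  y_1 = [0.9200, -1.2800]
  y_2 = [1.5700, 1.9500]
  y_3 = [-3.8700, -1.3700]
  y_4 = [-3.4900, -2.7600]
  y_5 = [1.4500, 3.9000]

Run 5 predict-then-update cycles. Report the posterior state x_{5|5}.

x_post = [-0.1905, 2.4833]

step 1: x^-=[3.1258, -3.1978]  P^-=[0.5423 -0.0679; -0.0679 1.3374]  S=[1.0798 -0.1905; -0.1905 1.5002]  K=[0.5367 0.1205; -0.1717 0.8574]  nu=[-2.8773, 1.0738]  x^+=[1.7109, -1.7829]  P^+=[0.2342 -0.0397; -0.0397 0.1465]
step 2: x^-=[1.9733, -1.9355]  P^-=[0.4058 -0.0670; -0.0670 0.5421]  S=[0.9078 -0.0594; -0.0594 0.6955]  K=[0.4691 0.1013; -0.1507 0.7405]  nu=[-0.8098, 3.3527]  x^+=[1.9332, 0.6693]  P^+=[0.2045 -0.0353; -0.0353 0.1268]
step 3: x^-=[2.0150, 0.4433]  P^-=[0.3710 -0.0573; -0.0573 0.5219]  S=[0.8681 -0.0555; -0.0555 0.6780]  K=[0.4476 0.0999; -0.1453 0.7350]  nu=[-5.7919, -2.3573]  x^+=[-0.8130, -0.4480]  P^+=[0.1953 -0.0332; -0.0332 0.1254]
step 4: x^-=[-0.8341, -0.3496]  P^-=[0.3600 -0.0539; -0.0539 0.5199]  S=[0.8556 -0.0548; -0.0548 0.6771]  K=[0.4404 0.0996; -0.1435 0.7348]  nu=[-2.7293, -2.1852]  x^+=[-2.2538, -1.5636]  P^+=[0.1922 -0.0324; -0.0324 0.1252]
step 5: x^-=[-2.2865, -1.2844]  P^-=[0.3564 -0.0527; -0.0527 0.5195]  S=[0.8514 -0.0546; -0.0546 0.6770]  K=[0.4379 0.0996; -0.1429 0.7348]  nu=[3.4668, 5.8017]  x^+=[-0.1905, 2.4833]  P^+=[0.1911 -0.0322; -0.0322 0.1251]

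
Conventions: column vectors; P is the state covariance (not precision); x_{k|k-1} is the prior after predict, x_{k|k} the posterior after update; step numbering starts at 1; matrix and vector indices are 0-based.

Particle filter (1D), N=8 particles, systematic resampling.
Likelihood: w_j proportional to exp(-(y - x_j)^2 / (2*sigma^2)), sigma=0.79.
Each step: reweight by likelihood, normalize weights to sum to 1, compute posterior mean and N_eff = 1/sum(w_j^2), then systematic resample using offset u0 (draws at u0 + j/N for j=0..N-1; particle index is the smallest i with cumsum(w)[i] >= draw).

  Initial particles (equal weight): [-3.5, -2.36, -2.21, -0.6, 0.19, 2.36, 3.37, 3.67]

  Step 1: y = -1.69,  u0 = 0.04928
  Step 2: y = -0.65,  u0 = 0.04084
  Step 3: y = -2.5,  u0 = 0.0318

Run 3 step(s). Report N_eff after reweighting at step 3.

N_eff = 2.7245

step 1: w=[0.0359, 0.3454, 0.3985, 0.1910, 0.0292, 0.0000, 0.0000, 0.0000]  mean=-1.9305  Neff=3.1570  idx=[1, 1, 1, 2, 2, 2, 3, 3]
step 2: w=[0.0354, 0.0354, 0.0354, 0.0525, 0.0525, 0.0525, 0.3681, 0.3681]  mean=-1.0406  Neff=3.5331  idx=[1, 4, 6, 6, 6, 7, 7, 7]
step 3: w=[0.4371, 0.4151, 0.0246, 0.0246, 0.0246, 0.0246, 0.0246, 0.0246]  mean=-2.0377  Neff=2.7245  idx=[0, 0, 0, 0, 1, 1, 1, 4]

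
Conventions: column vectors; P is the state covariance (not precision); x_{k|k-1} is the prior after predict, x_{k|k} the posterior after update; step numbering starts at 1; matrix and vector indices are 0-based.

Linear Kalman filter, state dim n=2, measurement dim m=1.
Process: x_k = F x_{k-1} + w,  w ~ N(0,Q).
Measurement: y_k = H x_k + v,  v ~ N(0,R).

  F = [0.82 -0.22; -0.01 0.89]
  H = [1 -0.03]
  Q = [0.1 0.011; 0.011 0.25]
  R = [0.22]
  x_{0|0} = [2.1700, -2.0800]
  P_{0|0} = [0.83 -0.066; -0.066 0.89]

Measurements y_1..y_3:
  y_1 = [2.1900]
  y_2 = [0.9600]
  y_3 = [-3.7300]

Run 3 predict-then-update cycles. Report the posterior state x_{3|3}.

x_post = [-1.2861, 1.5836]

step 1: x^-=[2.2370, -1.8729]  P^-=[0.7250 -0.2184; -0.2184 0.9562]  S=[0.9589]  K=[0.7629; -0.2576]  nu=[-0.1032]  x^+=[2.1583, -1.8463]  P^+=[0.1669 -0.0299; -0.0299 0.8926]
step 2: x^-=[2.1760, -1.6648]  P^-=[0.2662 -0.1870; -0.1870 0.9576]  S=[0.4983]  K=[0.5455; -0.4330]  nu=[-1.2659]  x^+=[1.4854, -1.1167]  P^+=[0.1179 -0.0693; -0.0693 0.8641]
step 3: x^-=[1.4637, -1.0087]  P^-=[0.2461 -0.2099; -0.2099 0.9357]  S=[0.4796]  K=[0.5264; -0.4962]  nu=[-5.2240]  x^+=[-1.2861, 1.5836]  P^+=[0.1133 -0.0846; -0.0846 0.8176]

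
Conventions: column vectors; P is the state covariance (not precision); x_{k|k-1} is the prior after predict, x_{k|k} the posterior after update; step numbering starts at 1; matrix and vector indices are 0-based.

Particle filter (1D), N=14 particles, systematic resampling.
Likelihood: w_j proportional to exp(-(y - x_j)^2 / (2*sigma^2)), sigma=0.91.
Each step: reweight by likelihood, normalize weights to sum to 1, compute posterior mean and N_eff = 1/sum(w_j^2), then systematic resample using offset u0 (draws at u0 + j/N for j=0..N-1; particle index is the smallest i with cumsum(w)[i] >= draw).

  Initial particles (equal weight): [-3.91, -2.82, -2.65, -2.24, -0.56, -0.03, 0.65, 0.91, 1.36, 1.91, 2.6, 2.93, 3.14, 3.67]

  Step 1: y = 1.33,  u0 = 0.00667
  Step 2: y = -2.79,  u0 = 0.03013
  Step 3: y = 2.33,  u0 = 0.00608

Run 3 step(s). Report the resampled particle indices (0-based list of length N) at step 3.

step 1: w=[0.0000, 0.0000, 0.0000, 0.0001, 0.0247, 0.0699, 0.1616, 0.1921, 0.2135, 0.1744, 0.0807, 0.0455, 0.0296, 0.0078]  mean=1.3519  Neff=6.4918  idx=[4, 5, 6, 6, 7, 7, 7, 8, 8, 8, 9, 9, 10, 11]
step 2: w=[0.7989, 0.1618, 0.0127, 0.0127, 0.0041, 0.0041, 0.0041, 0.0005, 0.0005, 0.0005, 0.0000, 0.0000, 0.0000, 0.0000]  mean=-0.4223  Neff=1.5043  idx=[0, 0, 0, 0, 0, 0, 0, 0, 0, 0, 0, 1, 1, 1]
step 3: w=[0.0369, 0.0369, 0.0369, 0.0369, 0.0369, 0.0369, 0.0369, 0.0369, 0.0369, 0.0369, 0.0369, 0.1980, 0.1980, 0.1980]  mean=-0.2451  Neff=7.5406  idx=[0, 2, 4, 5, 7, 9, 11, 11, 11, 12, 12, 12, 13, 13]

resampled_idx = [0, 2, 4, 5, 7, 9, 11, 11, 11, 12, 12, 12, 13, 13]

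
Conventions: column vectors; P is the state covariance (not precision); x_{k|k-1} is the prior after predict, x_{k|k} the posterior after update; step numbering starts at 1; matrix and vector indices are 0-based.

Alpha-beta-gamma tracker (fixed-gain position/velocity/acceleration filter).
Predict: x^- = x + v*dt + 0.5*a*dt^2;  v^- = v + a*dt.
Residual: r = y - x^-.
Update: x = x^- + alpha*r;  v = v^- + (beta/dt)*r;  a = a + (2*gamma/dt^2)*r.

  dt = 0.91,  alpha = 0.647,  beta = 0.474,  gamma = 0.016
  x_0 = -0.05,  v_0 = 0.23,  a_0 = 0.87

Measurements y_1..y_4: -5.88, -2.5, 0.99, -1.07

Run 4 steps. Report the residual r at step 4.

step 1: x_pred=0.5195  r=-6.3995  x^+=-3.6210  v^+=-2.3117  a^+=0.6227
step 2: x_pred=-5.4668  r=2.9668  x^+=-3.5473  v^+=-0.1997  a^+=0.7373
step 3: x_pred=-3.4237  r=4.4137  x^+=-0.5680  v^+=2.7703  a^+=0.9079
step 4: x_pred=2.3289  r=-3.3989  x^+=0.1298  v^+=1.8261  a^+=0.7766

resid = -3.3989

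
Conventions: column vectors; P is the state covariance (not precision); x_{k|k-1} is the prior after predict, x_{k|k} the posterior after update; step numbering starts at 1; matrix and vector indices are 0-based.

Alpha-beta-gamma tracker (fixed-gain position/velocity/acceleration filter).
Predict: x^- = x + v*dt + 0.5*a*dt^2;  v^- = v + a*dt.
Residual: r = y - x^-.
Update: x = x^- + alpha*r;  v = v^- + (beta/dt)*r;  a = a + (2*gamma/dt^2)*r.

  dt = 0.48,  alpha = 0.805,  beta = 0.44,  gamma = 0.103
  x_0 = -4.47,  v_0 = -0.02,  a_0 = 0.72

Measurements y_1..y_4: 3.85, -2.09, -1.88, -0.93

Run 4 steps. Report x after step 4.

step 1: x_pred=-4.3967  r=8.2467  x^+=2.2419  v^+=7.8850  a^+=8.0933
step 2: x_pred=6.9591  r=-9.0491  x^+=-0.3254  v^+=3.4748  a^+=0.0026
step 3: x_pred=1.3428  r=-3.2228  x^+=-1.2516  v^+=0.5219  a^+=-2.8789
step 4: x_pred=-1.3327  r=0.4027  x^+=-1.0085  v^+=-0.4909  a^+=-2.5189

x_post = -1.0085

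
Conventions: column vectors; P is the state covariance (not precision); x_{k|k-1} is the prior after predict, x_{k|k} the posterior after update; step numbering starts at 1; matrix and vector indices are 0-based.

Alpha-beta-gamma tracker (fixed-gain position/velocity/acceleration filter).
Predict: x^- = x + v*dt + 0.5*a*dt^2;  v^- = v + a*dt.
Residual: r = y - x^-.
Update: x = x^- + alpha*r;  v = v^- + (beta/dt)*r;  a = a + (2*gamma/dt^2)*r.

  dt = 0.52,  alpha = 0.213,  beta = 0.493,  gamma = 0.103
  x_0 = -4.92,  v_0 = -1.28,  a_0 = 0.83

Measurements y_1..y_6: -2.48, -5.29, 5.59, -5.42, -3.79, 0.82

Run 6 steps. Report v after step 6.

v_post = -7.7985

step 1: x_pred=-5.4734  r=2.9934  x^+=-4.8358  v^+=1.9896  a^+=3.1105
step 2: x_pred=-3.3807  r=-1.9093  x^+=-3.7874  v^+=1.7968  a^+=1.6559
step 3: x_pred=-2.6291  r=8.2191  x^+=-0.8785  v^+=10.4503  a^+=7.9175
step 4: x_pred=5.6261  r=-11.0461  x^+=3.2733  v^+=4.0948  a^+=-0.4978
step 5: x_pred=5.3353  r=-9.1253  x^+=3.3916  v^+=-4.8155  a^+=-7.4498
step 6: x_pred=-0.1197  r=0.9397  x^+=0.0805  v^+=-7.7985  a^+=-6.7339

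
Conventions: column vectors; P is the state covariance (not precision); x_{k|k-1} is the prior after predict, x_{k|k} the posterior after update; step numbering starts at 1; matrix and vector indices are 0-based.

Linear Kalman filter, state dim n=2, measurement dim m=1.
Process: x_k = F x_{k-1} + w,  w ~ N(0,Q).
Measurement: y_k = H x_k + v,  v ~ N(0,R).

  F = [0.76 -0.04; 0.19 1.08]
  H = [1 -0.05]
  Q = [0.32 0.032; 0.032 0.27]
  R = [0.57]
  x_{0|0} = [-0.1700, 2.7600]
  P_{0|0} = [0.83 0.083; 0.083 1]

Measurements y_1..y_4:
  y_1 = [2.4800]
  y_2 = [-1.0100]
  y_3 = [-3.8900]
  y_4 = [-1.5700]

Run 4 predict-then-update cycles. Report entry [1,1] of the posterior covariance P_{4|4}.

step 1: x^-=[-0.2396, 2.9485]  P^-=[0.7960 0.1761; 0.1761 1.5004]  S=[1.3521]  K=[0.5822; 0.0748]  nu=[2.8670]  x^+=[1.4295, 3.1629]  P^+=[0.3377 0.1173; 0.1173 1.4929]
step 2: x^-=[0.9599, 3.6876]  P^-=[0.5103 0.1116; 0.1116 2.0716]  S=[1.0743]  K=[0.4698; 0.0075]  nu=[-1.7855]  x^+=[0.1210, 3.6742]  P^+=[0.2732 0.1079; 0.1079 2.0715]
step 3: x^-=[-0.0550, 3.9911]  P^-=[0.4745 0.0697; 0.0697 2.7404]  S=[1.0444]  K=[0.4510; -0.0645]  nu=[-3.6355]  x^+=[-1.6947, 4.2256]  P^+=[0.2621 0.1000; 0.1000 2.7360]
step 4: x^-=[-1.4570, 4.2416]  P^-=[0.4697 0.0330; 0.0330 3.5118]  S=[1.0452]  K=[0.4478; -0.1364]  nu=[0.0990]  x^+=[-1.4126, 4.2281]  P^+=[0.2601 0.0969; 0.0969 3.4924]

P_post[1,1] = 3.4924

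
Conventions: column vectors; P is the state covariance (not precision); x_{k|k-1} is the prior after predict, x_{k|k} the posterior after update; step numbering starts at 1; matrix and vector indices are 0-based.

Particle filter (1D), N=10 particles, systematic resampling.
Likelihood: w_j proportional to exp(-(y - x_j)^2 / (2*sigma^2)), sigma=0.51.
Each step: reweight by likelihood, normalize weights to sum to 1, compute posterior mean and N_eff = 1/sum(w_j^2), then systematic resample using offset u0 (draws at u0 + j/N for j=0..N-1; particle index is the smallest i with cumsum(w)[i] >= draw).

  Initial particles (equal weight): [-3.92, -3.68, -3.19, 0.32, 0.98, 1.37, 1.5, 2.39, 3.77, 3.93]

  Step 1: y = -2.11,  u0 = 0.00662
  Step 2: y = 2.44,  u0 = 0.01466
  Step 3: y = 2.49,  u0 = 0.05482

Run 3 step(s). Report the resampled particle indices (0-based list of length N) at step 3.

resampled_idx = [0, 1, 2, 3, 4, 5, 6, 7, 8, 9]

step 1: w=[0.0158, 0.0749, 0.9092, 0.0001, 0.0000, 0.0000, 0.0000, 0.0000, 0.0000, 0.0000]  mean=-3.2379  Neff=1.2011  idx=[0, 2, 2, 2, 2, 2, 2, 2, 2, 2]
step 2: w=[0.0000, 0.1111, 0.1111, 0.1111, 0.1111, 0.1111, 0.1111, 0.1111, 0.1111, 0.1111]  mean=-3.1900  Neff=9.0000  idx=[1, 2, 2, 3, 4, 5, 6, 7, 8, 9]
step 3: w=[0.1000, 0.1000, 0.1000, 0.1000, 0.1000, 0.1000, 0.1000, 0.1000, 0.1000, 0.1000]  mean=-3.1900  Neff=10.0000  idx=[0, 1, 2, 3, 4, 5, 6, 7, 8, 9]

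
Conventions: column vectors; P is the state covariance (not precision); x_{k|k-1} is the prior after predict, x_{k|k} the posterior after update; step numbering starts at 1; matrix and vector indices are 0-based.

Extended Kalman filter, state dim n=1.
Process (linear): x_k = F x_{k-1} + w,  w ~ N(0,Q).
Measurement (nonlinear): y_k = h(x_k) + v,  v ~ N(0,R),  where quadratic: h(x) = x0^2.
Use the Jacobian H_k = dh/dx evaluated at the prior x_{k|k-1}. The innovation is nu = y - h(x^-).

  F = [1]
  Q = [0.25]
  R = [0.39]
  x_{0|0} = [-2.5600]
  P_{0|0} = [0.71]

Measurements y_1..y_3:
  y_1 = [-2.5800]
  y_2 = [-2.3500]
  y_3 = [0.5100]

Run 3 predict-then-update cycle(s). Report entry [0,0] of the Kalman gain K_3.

K[0,0] = 0.4473

step 1: x^-=[-2.5600]  P^-=[0.9600]  H_jac=[-5.1200]  S=[25.5558]  K=[-0.1923]  nu=[-9.1336]  x^+=[-0.8033]  P^+=[0.0147]
step 2: x^-=[-0.8033]  P^-=[0.2647]  H_jac=[-1.6066]  S=[1.0731]  K=[-0.3962]  nu=[-2.9953]  x^+=[0.3835]  P^+=[0.0962]
step 3: x^-=[0.3835]  P^-=[0.3462]  H_jac=[0.7670]  S=[0.5936]  K=[0.4473]  nu=[0.3629]  x^+=[0.5458]  P^+=[0.2274]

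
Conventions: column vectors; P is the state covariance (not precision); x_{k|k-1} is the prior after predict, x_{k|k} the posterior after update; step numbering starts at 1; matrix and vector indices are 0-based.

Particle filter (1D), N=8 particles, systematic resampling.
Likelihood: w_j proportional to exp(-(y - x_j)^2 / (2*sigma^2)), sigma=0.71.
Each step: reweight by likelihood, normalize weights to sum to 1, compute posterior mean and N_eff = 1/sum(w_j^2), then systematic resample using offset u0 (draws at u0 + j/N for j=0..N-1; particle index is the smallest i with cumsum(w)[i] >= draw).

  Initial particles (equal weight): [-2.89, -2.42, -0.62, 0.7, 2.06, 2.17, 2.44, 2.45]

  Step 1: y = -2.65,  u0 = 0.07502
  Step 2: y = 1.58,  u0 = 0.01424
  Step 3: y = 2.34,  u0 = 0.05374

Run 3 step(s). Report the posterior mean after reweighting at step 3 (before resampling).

post_mean = -2.4206

step 1: w=[0.4944, 0.4968, 0.0088, 0.0000, 0.0000, 0.0000, 0.0000, 0.0000]  mean=-2.6366  Neff=2.0353  idx=[0, 0, 0, 0, 1, 1, 1, 1]
step 2: w=[0.0047, 0.0047, 0.0047, 0.0047, 0.2453, 0.2453, 0.2453, 0.2453]  mean=-2.4289  Neff=4.1542  idx=[3, 4, 5, 5, 6, 6, 7, 7]
step 3: w=[0.0014, 0.1427, 0.1427, 0.1427, 0.1427, 0.1427, 0.1427, 0.1427]  mean=-2.4206  Neff=7.0189  idx=[1, 2, 3, 3, 4, 5, 6, 7]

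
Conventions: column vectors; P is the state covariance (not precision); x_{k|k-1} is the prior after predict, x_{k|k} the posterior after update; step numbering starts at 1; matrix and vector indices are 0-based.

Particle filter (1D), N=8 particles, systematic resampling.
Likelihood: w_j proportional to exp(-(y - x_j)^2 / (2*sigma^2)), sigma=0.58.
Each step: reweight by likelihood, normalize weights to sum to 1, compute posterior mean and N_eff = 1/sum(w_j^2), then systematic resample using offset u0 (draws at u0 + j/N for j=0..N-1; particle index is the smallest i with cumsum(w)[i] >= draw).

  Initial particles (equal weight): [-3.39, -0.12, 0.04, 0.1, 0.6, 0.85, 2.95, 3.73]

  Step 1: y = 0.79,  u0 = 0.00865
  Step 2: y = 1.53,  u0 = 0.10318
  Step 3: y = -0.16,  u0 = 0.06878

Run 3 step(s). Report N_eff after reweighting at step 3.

N_eff = 7.1975

step 1: w=[0.0000, 0.0924, 0.1371, 0.1559, 0.2998, 0.3146, 0.0003, 0.0000]  mean=0.4582  Neff=4.1588  idx=[1, 2, 3, 3, 4, 4, 5, 5]
step 2: w=[0.0102, 0.0216, 0.0280, 0.0280, 0.1618, 0.1618, 0.2943, 0.2943]  mean=0.6997  Neff=4.3916  idx=[4, 4, 5, 6, 6, 7, 7, 7]
step 3: w=[0.1789, 0.1789, 0.1789, 0.0927, 0.0927, 0.0927, 0.0927, 0.0927]  mean=0.7158  Neff=7.1975  idx=[0, 1, 1, 2, 3, 4, 6, 7]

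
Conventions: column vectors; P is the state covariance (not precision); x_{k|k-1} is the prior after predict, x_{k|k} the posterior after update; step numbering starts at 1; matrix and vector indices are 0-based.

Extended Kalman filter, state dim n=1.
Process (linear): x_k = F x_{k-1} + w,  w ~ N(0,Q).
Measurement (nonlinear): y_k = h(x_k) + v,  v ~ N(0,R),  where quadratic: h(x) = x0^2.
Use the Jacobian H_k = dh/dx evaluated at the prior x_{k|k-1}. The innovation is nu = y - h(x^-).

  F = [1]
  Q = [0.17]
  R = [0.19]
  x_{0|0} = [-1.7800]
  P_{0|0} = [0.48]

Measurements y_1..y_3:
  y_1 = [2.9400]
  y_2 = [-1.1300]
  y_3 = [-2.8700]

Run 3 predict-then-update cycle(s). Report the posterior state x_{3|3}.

x_post = [0.9484]

step 1: x^-=[-1.7800]  P^-=[0.6500]  H_jac=[-3.5600]  S=[8.4278]  K=[-0.2746]  nu=[-0.2284]  x^+=[-1.7173]  P^+=[0.0147]
step 2: x^-=[-1.7173]  P^-=[0.1847]  H_jac=[-3.4346]  S=[2.3682]  K=[-0.2678]  nu=[-4.0791]  x^+=[-0.6249]  P^+=[0.0148]
step 3: x^-=[-0.6249]  P^-=[0.1848]  H_jac=[-1.2498]  S=[0.4787]  K=[-0.4825]  nu=[-3.2605]  x^+=[0.9484]  P^+=[0.0734]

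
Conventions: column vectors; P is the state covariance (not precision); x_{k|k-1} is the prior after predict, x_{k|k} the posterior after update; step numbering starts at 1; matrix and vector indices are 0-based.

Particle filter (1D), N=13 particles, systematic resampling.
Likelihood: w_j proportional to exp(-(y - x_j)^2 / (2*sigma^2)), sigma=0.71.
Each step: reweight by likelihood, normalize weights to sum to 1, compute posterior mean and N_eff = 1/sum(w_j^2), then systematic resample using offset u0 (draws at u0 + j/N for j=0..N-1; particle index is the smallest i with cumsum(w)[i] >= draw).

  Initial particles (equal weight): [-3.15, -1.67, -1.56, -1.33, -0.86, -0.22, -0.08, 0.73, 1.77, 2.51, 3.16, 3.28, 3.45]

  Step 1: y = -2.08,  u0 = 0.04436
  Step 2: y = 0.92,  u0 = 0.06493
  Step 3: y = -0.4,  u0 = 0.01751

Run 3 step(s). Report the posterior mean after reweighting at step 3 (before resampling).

post_mean = -0.9750

step 1: w=[0.1153, 0.3039, 0.2746, 0.2055, 0.0820, 0.0116, 0.0068, 0.0001, 0.0000, 0.0000, 0.0000, 0.0000, 0.0000]  mean=-1.6462  Neff=4.3433  idx=[0, 1, 1, 1, 1, 2, 2, 2, 2, 3, 3, 3, 4]
step 2: w=[0.0000, 0.0167, 0.0167, 0.0167, 0.0167, 0.0291, 0.0291, 0.0291, 0.0291, 0.0856, 0.0856, 0.0856, 0.5600]  mean=-1.1163  Neff=2.9402  idx=[4, 7, 9, 10, 11, 12, 12, 12, 12, 12, 12, 12, 12]
step 3: w=[0.0246, 0.0320, 0.0516, 0.0516, 0.0516, 0.0986, 0.0986, 0.0986, 0.0986, 0.0986, 0.0986, 0.0986, 0.0986]  mean=-0.9750  Neff=11.4462  idx=[0, 2, 4, 5, 6, 6, 7, 8, 9, 10, 10, 11, 12]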